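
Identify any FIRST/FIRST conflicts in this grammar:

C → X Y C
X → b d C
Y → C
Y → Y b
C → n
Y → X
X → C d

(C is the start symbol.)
A FIRST/FIRST conflict occurs when two productions N → α and N → β for the same non-terminal have FIRST(α) ∩ FIRST(β) ≠ ∅ (with ε ∈ FIRST of a nullable right-hand side, so two nullable alternatives also conflict).

FIRST sets of the non-terminals at (or reachable through a nullable prefix from) the front of some alternative:
  FIRST(X) = { 'b', 'n' }
  FIRST(C) = { 'b', 'n' }
  FIRST(Y) = { 'b', 'n' }

Productions for C:
  C → X Y C: FIRST = { 'b', 'n' }
  C → n: FIRST = { 'n' }
Productions for X:
  X → b d C: FIRST = { 'b' }
  X → C d: FIRST = { 'b', 'n' }
Productions for Y:
  Y → C: FIRST = { 'b', 'n' }
  Y → Y b: FIRST = { 'b', 'n' }
  Y → X: FIRST = { 'b', 'n' }

Conflict for C: C → X Y C and C → n
  Overlap: { 'n' }
Conflict for X: X → b d C and X → C d
  Overlap: { 'b' }
Conflict for Y: Y → C and Y → Y b
  Overlap: { 'b', 'n' }
Conflict for Y: Y → C and Y → X
  Overlap: { 'b', 'n' }
Conflict for Y: Y → Y b and Y → X
  Overlap: { 'b', 'n' }

Answer: Yes. C → X Y C / C → n on { 'n' }; X → b d C / X → C d on { 'b' }; Y → C / Y → Y b on { 'b', 'n' }; Y → C / Y → X on { 'b', 'n' }; Y → Y b / Y → X on { 'b', 'n' }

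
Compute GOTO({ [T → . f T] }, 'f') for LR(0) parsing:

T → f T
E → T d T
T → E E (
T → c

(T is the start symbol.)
{ [E → . T d T], [T → . E E (], [T → . c], [T → . f T], [T → f . T] }

GOTO(I, 'f') = CLOSURE({ [A → αX.β] : [A → α.Xβ] ∈ I, X = 'f' })

Items with dot before 'f', with the dot advanced:
  [T → . f T] → [T → f . T]
Closure of the advanced items:
  [T → f . T] has the dot before T: add [T → . f T], [T → . E E (], [T → . c]
  [T → . E E (] has the dot before E: add [E → . T d T]

GOTO = { [E → . T d T], [T → . E E (], [T → . c], [T → . f T], [T → f . T] }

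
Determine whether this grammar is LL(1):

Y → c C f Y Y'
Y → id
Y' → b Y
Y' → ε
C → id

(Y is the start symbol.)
A grammar is LL(1) if for each non-terminal N with multiple productions, the predict sets of those productions are pairwise disjoint, where PREDICT(N → α) = (FIRST(α) \ {ε}) ∪ (FOLLOW(N) if α ⇒* ε).

Relevant sets:
  FOLLOW(Y') = { $, 'b' }

For Y:
  PREDICT(Y → c C f Y Y') = { 'c' }
  PREDICT(Y → id) = { 'id' }
For Y':
  PREDICT(Y' → b Y) = { 'b' }
  PREDICT(Y' → ε) = { $, 'b' }
C has a single production, so nothing to check there.

Conflict found: Predict set conflict for Y': { 'b' }
The grammar is NOT LL(1).

Answer: No. Predict set conflict for Y': { 'b' }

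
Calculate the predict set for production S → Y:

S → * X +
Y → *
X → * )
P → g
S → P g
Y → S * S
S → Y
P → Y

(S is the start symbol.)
{ '*', 'g' }

PREDICT(S → Y) = (FIRST(RHS) \ {ε}) ∪ (FOLLOW(S) if ε ∈ FIRST(RHS), i.e. RHS ⇒* ε)
FIRST(Y) = { '*', 'g' }
FIRST(Y) = { '*', 'g' }
ε ∉ FIRST(Y), so FOLLOW(S) is not added.
PREDICT(S → Y) = { '*', 'g' }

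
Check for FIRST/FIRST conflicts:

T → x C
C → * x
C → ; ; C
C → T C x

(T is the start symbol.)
No FIRST/FIRST conflicts.

A FIRST/FIRST conflict occurs when two productions N → α and N → β for the same non-terminal have FIRST(α) ∩ FIRST(β) ≠ ∅ (with ε ∈ FIRST of a nullable right-hand side, so two nullable alternatives also conflict).

FIRST sets of the non-terminals at (or reachable through a nullable prefix from) the front of some alternative:
  FIRST(T) = { 'x' }

Productions for C:
  C → * x: FIRST = { '*' }
  C → ; ; C: FIRST = { ';' }
  C → T C x: FIRST = { 'x' }
T has only one production, so no FIRST/FIRST conflict is possible there.

All alternatives of each non-terminal have pairwise disjoint FIRST sets.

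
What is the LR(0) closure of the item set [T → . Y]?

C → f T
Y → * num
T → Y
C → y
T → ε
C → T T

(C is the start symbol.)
Start with: [T → . Y]
  [T → . Y] has the dot before Y: add [Y → . * num]
No further items can be added.

CLOSURE = { [T → . Y], [Y → . * num] }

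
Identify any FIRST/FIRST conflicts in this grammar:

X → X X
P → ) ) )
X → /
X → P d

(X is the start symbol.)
FIRST sets of the non-terminals at (or reachable through a nullable prefix from) the front of some alternative:
  FIRST(X) = { ')', '/' }
  FIRST(P) = { ')' }

Productions for X:
  X → X X: FIRST = { ')', '/' }
  X → /: FIRST = { '/' }
  X → P d: FIRST = { ')' }
P has only one production, so no FIRST/FIRST conflict is possible there.

Conflict for X: X → X X and X → /
  Overlap: { '/' }
Conflict for X: X → X X and X → P d
  Overlap: { ')' }

Answer: Yes. X → X X / X → '/' on { '/' }; X → X X / X → P d on { ')' }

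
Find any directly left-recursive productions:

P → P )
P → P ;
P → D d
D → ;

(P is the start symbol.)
Yes, P is left-recursive

Direct left recursion occurs when N → N α for some non-terminal N (the right-hand side begins with the left-hand side itself).

P → P ): LEFT RECURSIVE (starts with P)
P → P ;: LEFT RECURSIVE (starts with P)
P → D d: starts with D
D → ;: starts with ';'

The grammar has direct left recursion on: P.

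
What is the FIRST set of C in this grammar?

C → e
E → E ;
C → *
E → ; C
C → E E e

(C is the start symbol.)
To compute FIRST(C), examine every production with C on the left-hand side, reading each right-hand side left to right until a non-nullable symbol is reached.

FIRST sets of the other non-terminals involved (by the same procedure, iterated to a fixed point):
  FIRST(E) = { ';' }

From C → e:
  - e is a terminal: add 'e' and stop
From C → *:
  - '*' is a terminal: add '*' and stop
From C → E E e:
  - E is a non-terminal: add FIRST(E) \ {ε} = { ';' }
    E is not nullable, so stop

Collecting: FIRST(C) = { '*', ';', 'e' }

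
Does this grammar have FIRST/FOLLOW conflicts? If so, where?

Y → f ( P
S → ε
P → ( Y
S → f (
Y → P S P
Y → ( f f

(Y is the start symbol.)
Nullable non-terminals: S.

S: nullable alternative(s) S → ε; FOLLOW(S) = { '(' }
  S → ε: FIRST \ {ε} = { } — this is the only nullable alternative, skip
  S → f (: FIRST \ {ε} = { 'f' } — disjoint from FOLLOW(S)

P, Y have no nullable alternative, so no FIRST/FOLLOW check is needed there.

No FIRST/FOLLOW conflicts found.

Answer: No FIRST/FOLLOW conflicts.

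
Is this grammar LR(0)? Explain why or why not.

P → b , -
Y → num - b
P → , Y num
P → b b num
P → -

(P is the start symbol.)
Yes, the grammar is LR(0)

A grammar is LR(0) if no state in the canonical LR(0) collection has:
  - both a shift item (dot before a terminal) and a complete item (shift-reduce conflict), or
  - two or more complete items (reduce-reduce conflict; the accept item [P' → P .] counts as a complete item here).

Augment with P' → P and build the canonical LR(0) collection (I0 = CLOSURE({[P' → . P]}), then GOTO on every symbol after a dot until no new states appear). It has 14 states:
  I0: { [P → . , Y num], [P → . -], [P → . b , -], [P → . b b num], [P' → . P] }  — shift
  I1: { [P → , . Y num], [Y → . num - b] }  — shift
  I2: { [P → - .] }  — reduce
  I3: { [P' → P .] }  — accept
  I4: { [P → b . , -], [P → b . b num] }  — shift
  I5: { [P → b , . -] }  — shift
  I6: { [P → b b . num] }  — shift
  I7: { [P → b b num .] }  — reduce
  I8: { [P → b , - .] }  — reduce
  I9: { [P → , Y . num] }  — shift
  I10: { [Y → num . - b] }  — shift
  I11: { [Y → num - . b] }  — shift
  I12: { [Y → num - b .] }  — reduce
  I13: { [P → , Y num .] }  — reduce

Every state is either a pure shift/goto state or contains exactly one complete item and nothing to shift — no conflicts. The grammar is LR(0).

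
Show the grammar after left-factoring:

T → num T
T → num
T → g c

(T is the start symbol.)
T → num T'
T' → T
T' → ε
T → g c

Left-factoring transforms A → αβ₁ | αβ₂ into A → αA' and A' → β₁ | β₂
(α is the longest common prefix among the alternatives). Repeat until
no nonterminal has two alternatives with a common prefix.

Round 1: T has alternatives sharing prefix 'num'. Introduce T': T → num T'
  Add: T' → T
  Add: T' → ε

No remaining common prefixes — done.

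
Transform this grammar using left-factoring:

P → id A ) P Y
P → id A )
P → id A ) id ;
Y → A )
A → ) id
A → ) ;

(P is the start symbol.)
P → id A ) P'
P' → P Y
P' → ε
P' → id ;
Y → A )
A → ) A'
A' → id
A' → ;

Left-factoring transforms A → αβ₁ | αβ₂ into A → αA' and A' → β₁ | β₂
(α is the longest common prefix among the alternatives). Repeat until
no nonterminal has two alternatives with a common prefix.

Round 1: P has alternatives sharing prefix 'id A )'. Introduce P': P → id A ) P'
  Add: P' → P Y
  Add: P' → ε
  Add: P' → id ;

Round 2: A has alternatives sharing prefix ')'. Introduce A': A → ) A'
  Add: A' → id
  Add: A' → ;

No remaining common prefixes — done.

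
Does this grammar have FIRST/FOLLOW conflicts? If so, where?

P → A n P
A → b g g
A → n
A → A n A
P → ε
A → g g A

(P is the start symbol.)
No FIRST/FOLLOW conflicts.

A FIRST/FOLLOW conflict occurs when a non-terminal N has a nullable alternative N → β (β ⇒* ε) and another alternative N → α with FIRST(α) ∩ FOLLOW(N) ≠ ∅: on such a lookahead the parser cannot decide between expanding α and letting N vanish via β.

Nullable non-terminals: P.
FIRST sets used below: FIRST(A) = { 'b', 'g', 'n' }

P: nullable alternative(s) P → ε; FOLLOW(P) = { $ }
  P → A n P: FIRST \ {ε} = { 'b', 'g', 'n' } — disjoint from FOLLOW(P)
  P → ε: FIRST \ {ε} = { } — this is the only nullable alternative, skip

A has no nullable alternative, so no FIRST/FOLLOW check is needed there.

No FIRST/FOLLOW conflicts found.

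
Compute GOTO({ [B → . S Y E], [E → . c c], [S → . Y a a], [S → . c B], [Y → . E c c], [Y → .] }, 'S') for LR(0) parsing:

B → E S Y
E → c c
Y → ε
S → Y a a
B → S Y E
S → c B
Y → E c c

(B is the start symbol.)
{ [B → S . Y E], [E → . c c], [Y → . E c c], [Y → .] }

GOTO(I, 'S') = CLOSURE({ [A → αX.β] : [A → α.Xβ] ∈ I, X = 'S' })

Items with dot before 'S', with the dot advanced:
  [B → . S Y E] → [B → S . Y E]
Closure of the advanced items:
  [B → S . Y E] has the dot before Y: add [Y → .], [Y → . E c c]
  [Y → . E c c] has the dot before E: add [E → . c c]

GOTO = { [B → S . Y E], [E → . c c], [Y → . E c c], [Y → .] }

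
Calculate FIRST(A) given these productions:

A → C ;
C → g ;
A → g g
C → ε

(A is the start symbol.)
{ ';', 'g' }

To compute FIRST(A), examine every production with A on the left-hand side, reading each right-hand side left to right until a non-nullable symbol is reached.

FIRST sets of the other non-terminals involved (by the same procedure, iterated to a fixed point):
  FIRST(C) = { 'g', ε }

From A → C ;:
  - C is a non-terminal: add FIRST(C) \ {ε} = { 'g' }
    C is nullable, so continue to the next symbol
  - ';' is a terminal: add ';' and stop
From A → g g:
  - g is a terminal: add 'g' and stop

Collecting: FIRST(A) = { ';', 'g' }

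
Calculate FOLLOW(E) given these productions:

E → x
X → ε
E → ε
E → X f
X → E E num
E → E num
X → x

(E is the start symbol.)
To compute FOLLOW(E), find every occurrence of E on a right-hand side N → α E β: add FIRST(β) \ {ε}, and if β is empty or nullable also add FOLLOW(N). Iterate to a fixed point.

E is the start symbol, so $ ∈ FOLLOW(E).
In X → E E num: E is followed by E num, add FIRST(E num) \ {ε} = { 'f', 'num', 'x' }
In X → E E num: E is followed by num, add FIRST(num) \ {ε} = { 'num' }
In E → E num: E is followed by num, add FIRST(num) \ {ε} = { 'num' }

Taking the union: FOLLOW(E) = { $, 'f', 'num', 'x' }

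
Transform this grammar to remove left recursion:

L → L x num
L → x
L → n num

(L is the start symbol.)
L is directly left-recursive. The standard transformation for
  A → A α₁ | ... | A α_m | β₁ | ... | β_n
is
  A  → β₁ A' | ... | β_n A'
  A' → α₁ A' | ... | α_m A' | ε

L → x becomes L → x L'
L → n num becomes L → n num L'
L → L x num becomes L' → x num L'
Add L' → ε

Resulting grammar:
L → x L'
L → n num L'
L' → x num L'
L' → ε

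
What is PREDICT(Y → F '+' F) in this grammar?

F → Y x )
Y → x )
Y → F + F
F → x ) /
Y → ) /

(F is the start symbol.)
{ ')', 'x' }

PREDICT(Y → F '+' F) = (FIRST(RHS) \ {ε}) ∪ (FOLLOW(Y) if ε ∈ FIRST(RHS), i.e. RHS ⇒* ε)
FIRST(F) = { ')', 'x' }
FIRST(F '+' F) = { ')', 'x' }
ε ∉ FIRST(F '+' F), so FOLLOW(Y) is not added.
PREDICT(Y → F '+' F) = { ')', 'x' }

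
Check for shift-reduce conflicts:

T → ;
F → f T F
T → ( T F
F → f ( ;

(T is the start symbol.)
A shift-reduce conflict occurs when an LR(0) state has both:
  - a complete (reduce) item [A → α .] (dot at the end), and
  - a shift item [B → β . c γ] (dot before a terminal).

Augment with T' → T and build the canonical LR(0) collection (I0 = CLOSURE({[T' → . T]}), then GOTO on every symbol after a dot until no new states appear). It has 11 states:
  I0: { [T → . ( T F], [T → . ;], [T' → . T] }  — shift
  I1: { [T → ( . T F], [T → . ( T F], [T → . ;] }  — shift
  I2: { [T → ; .] }  — reduce
  I3: { [T' → T .] }  — accept
  I4: { [F → . f ( ;], [F → . f T F], [T → ( T . F] }  — shift
  I5: { [T → ( T F .] }  — reduce
  I6: { [F → f . ( ;], [F → f . T F], [T → . ( T F], [T → . ;] }  — shift
  I7: { [F → f ( . ;], [T → ( . T F], [T → . ( T F], [T → . ;] }  — shift
  I8: { [F → . f ( ;], [F → . f T F], [F → f T . F] }  — shift
  I9: { [F → f T F .] }  — reduce
  I10: { [F → f ( ; .], [T → ; .] }  — 2 reduces

No state contains both a complete item and a shift item.

Answer: No shift-reduce conflicts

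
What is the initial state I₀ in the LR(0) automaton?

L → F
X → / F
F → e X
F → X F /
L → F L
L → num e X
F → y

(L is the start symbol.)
{ [F → . X F /], [F → . e X], [F → . y], [L → . F L], [L → . F], [L → . num e X], [L' → . L], [X → . / F] }

First, augment the grammar with L' → L
I₀ = CLOSURE({ [L' → . L] }):
  [L' → . L] has the dot before L: add [L → . F], [L → . F L], [L → . num e X]
  [L → . F] has the dot before F: add [F → . e X], [F → . X F /], [F → . y]
  [F → . X F /] has the dot before X: add [X → . / F]
No further items can be added.

I₀ = { [F → . X F /], [F → . e X], [F → . y], [L → . F L], [L → . F], [L → . num e X], [L' → . L], [X → . / F] }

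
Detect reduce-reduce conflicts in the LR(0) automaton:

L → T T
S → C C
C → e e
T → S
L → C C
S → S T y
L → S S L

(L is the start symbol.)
A reduce-reduce conflict occurs when an LR(0) state has two complete items [A → α .] and [B → β .] — both call for a reduction, and with no lookahead the parser cannot choose between them.

Augment with L' → L and build the canonical LR(0) collection (I0 = CLOSURE({[L' → . L]}), then GOTO on every symbol after a dot until no new states appear). It has 17 states:
  I0: { [C → . e e], [L → . C C], [L → . S S L], [L → . T T], [L' → . L], [S → . C C], [S → . S T y], [T → . S] }  — shift
  I1: { [C → . e e], [L → C . C], [S → C . C] }  — shift
  I2: { [L' → L .] }  — accept
  I3: { [C → . e e], [L → S . S L], [S → . C C], [S → . S T y], [S → S . T y], [T → . S], [T → S .] }  — shift, reduce
  I4: { [C → . e e], [L → T . T], [S → . C C], [S → . S T y], [T → . S] }  — shift
  I5: { [C → e . e] }  — shift
  I6: { [C → e e .] }  — reduce
  I7: { [C → . e e], [S → C . C] }  — shift
  I8: { [C → . e e], [S → . C C], [S → . S T y], [S → S . T y], [T → . S], [T → S .] }  — shift, reduce
  I9: { [L → T T .] }  — reduce
  I10: { [S → S T . y] }  — shift
  I11: { [S → S T y .] }  — reduce
  I12: { [S → C C .] }  — reduce
  I13: { [C → . e e], [L → . C C], [L → . S S L], [L → . T T], [L → S S . L], [S → . C C], [S → . S T y], [S → S . T y], [T → . S], [T → S .] }  — shift, reduce
  I14: { [L → S S L .] }  — reduce
  I15: { [C → . e e], [L → T . T], [S → . C C], [S → . S T y], [S → S T . y], [T → . S] }  — shift
  I16: { [L → C C .], [S → C C .] }  — 2 reduces

I16 contains complete items [L → C C .], [S → C C .] — reduce-reduce conflict.

Answer: Yes — I16: [L → C C .] vs [S → C C .]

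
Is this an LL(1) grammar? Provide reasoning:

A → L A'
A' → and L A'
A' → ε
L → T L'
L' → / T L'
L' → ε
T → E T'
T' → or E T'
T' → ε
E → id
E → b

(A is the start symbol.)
Relevant sets:
  FOLLOW(A') = { $ }
  FOLLOW(L') = { $, 'and' }
  FOLLOW(T') = { $, '/', 'and' }

For A':
  PREDICT(A' → and L A') = { 'and' }
  PREDICT(A' → ε) = { $ }
For L':
  PREDICT(L' → '/' T L') = { '/' }
  PREDICT(L' → ε) = { $, 'and' }
For T':
  PREDICT(T' → or E T') = { 'or' }
  PREDICT(T' → ε) = { $, '/', 'and' }
For E:
  PREDICT(E → id) = { 'id' }
  PREDICT(E → b) = { 'b' }
A, L, T have a single production, so nothing to check there.

All predict sets are disjoint. The grammar IS LL(1).

Answer: Yes, the grammar is LL(1).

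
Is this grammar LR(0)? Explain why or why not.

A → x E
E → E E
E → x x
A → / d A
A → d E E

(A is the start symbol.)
No. Shift-reduce conflict between [A → x E .] and [E → . x x]

Augment with A' → A and build the canonical LR(0) collection (I0 = CLOSURE({[A' → . A]}), then GOTO on every symbol after a dot until no new states appear). It has 13 states:
  I0: { [A → . / d A], [A → . d E E], [A → . x E], [A' → . A] }  — shift
  I1: { [A → / . d A] }  — shift
  I2: { [A' → A .] }  — accept
  I3: { [A → d . E E], [E → . E E], [E → . x x] }  — shift
  I4: { [A → x . E], [E → . E E], [E → . x x] }  — shift
  I5: { [A → x E .], [E → . E E], [E → . x x], [E → E . E] }  — shift, reduce
  I6: { [E → x . x] }  — shift
  I7: { [E → x x .] }  — reduce
  I8: { [E → . E E], [E → . x x], [E → E . E], [E → E E .] }  — shift, reduce
  I9: { [A → d E . E], [E → . E E], [E → . x x], [E → E . E] }  — shift
  I10: { [A → d E E .], [E → . E E], [E → . x x], [E → E . E], [E → E E .] }  — shift, 2 reduces
  I11: { [A → . / d A], [A → . d E E], [A → . x E], [A → / d . A] }  — shift
  I12: { [A → / d A .] }  — reduce

Conflict in state I5:
  Shift-reduce conflict between [A → x E .] and [E → . x x]
So the grammar is NOT LR(0).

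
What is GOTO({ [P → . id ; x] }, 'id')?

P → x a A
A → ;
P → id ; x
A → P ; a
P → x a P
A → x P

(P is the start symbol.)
GOTO(I, 'id') = CLOSURE({ [A → αX.β] : [A → α.Xβ] ∈ I, X = 'id' })

Items with dot before 'id', with the dot advanced:
  [P → . id ; x] → [P → id . ; x]
Closure adds nothing (no advanced item has the dot before a non-terminal).

GOTO = { [P → id . ; x] }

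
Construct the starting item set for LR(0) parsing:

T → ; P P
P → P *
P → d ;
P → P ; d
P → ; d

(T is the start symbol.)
First, augment the grammar with T' → T
I₀ = CLOSURE({ [T' → . T] }):
  [T' → . T] has the dot before T: add [T → . ; P P]
No further items can be added.

I₀ = { [T → . ; P P], [T' → . T] }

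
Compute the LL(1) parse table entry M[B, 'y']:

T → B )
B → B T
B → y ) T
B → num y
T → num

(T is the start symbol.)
B → B T, B → y ) T

To find M[B, 'y'], we find productions for B where 'y' is in the predict set (PREDICT(N → α) = (FIRST(α) \ {ε}) ∪ (FOLLOW(N) if α ⇒* ε)).

Relevant sets:
  FIRST(B) = { 'num', 'y' }

B → B T: PREDICT = { 'num', 'y' }
  'y' is in predict set, so this production goes in M[B, 'y']
B → y ) T: PREDICT = { 'y' }
  'y' is in predict set, so this production goes in M[B, 'y']
B → num y: PREDICT = { 'num' }

M[B, 'y'] = B → B T, B → y ) T  (a multiply-defined cell — the grammar is not LL(1))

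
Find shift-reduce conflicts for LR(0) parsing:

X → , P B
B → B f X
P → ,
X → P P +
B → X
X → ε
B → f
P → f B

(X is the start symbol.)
Yes — I0: [X → .] vs [P → . ,]; I1: [P → , .] vs [P → . ,]; I4: [X → .] vs [B → . f]; I5: [P → f B .] vs [B → B . f X]; I7: [B → f .] vs [B → . f]; I8: [X → .] vs [P → . ,]; I13: [X → .] vs [B → . f]; I14: [X → , P B .] vs [B → B . f X]

A shift-reduce conflict occurs when an LR(0) state has both:
  - a complete (reduce) item [A → α .] (dot at the end), and
  - a shift item [B → β . c γ] (dot before a terminal).

Augment with X' → X and build the canonical LR(0) collection (I0 = CLOSURE({[X' → . X]}), then GOTO on every symbol after a dot until no new states appear). It has 15 states:
  I0: { [P → . ,], [P → . f B], [X → . , P B], [X → . P P +], [X → .], [X' → . X] }  — shift, reduce
  I1: { [P → , .], [P → . ,], [P → . f B], [X → , . P B] }  — shift, reduce
  I2: { [P → . ,], [P → . f B], [X → P . P +] }  — shift
  I3: { [X' → X .] }  — accept
  I4: { [B → . B f X], [B → . X], [B → . f], [P → . ,], [P → . f B], [P → f . B], [X → . , P B], [X → . P P +], [X → .] }  — shift, reduce
  I5: { [B → B . f X], [P → f B .] }  — shift, reduce
  I6: { [B → X .] }  — reduce
  I7: { [B → . B f X], [B → . X], [B → . f], [B → f .], [P → . ,], [P → . f B], [P → f . B], [X → . , P B], [X → . P P +], [X → .] }  — shift, 2 reduces
  I8: { [B → B f . X], [P → . ,], [P → . f B], [X → . , P B], [X → . P P +], [X → .] }  — shift, reduce
  I9: { [B → B f X .] }  — reduce
  I10: { [P → , .] }  — reduce
  I11: { [X → P P . +] }  — shift
  I12: { [X → P P + .] }  — reduce
  I13: { [B → . B f X], [B → . X], [B → . f], [P → . ,], [P → . f B], [X → , P . B], [X → . , P B], [X → . P P +], [X → .] }  — shift, reduce
  I14: { [B → B . f X], [X → , P B .] }  — shift, reduce

I0 contains reduce item [X → .] and shift items [P → . ,], [P → . f B], [X → . , P B] — shift-reduce conflict.
I1 contains reduce item [P → , .] and shift items [P → . ,], [P → . f B] — shift-reduce conflict.
I4 contains reduce item [X → .] and shift items [B → . f], [P → . ,], [P → . f B], [X → . , P B] — shift-reduce conflict.
I5 contains reduce item [P → f B .] and shift item [B → B . f X] — shift-reduce conflict.
I7 contains reduce items [B → f .], [X → .] and shift items [B → . f], [P → . ,], [P → . f B], [X → . , P B] — shift-reduce conflict.
I8 contains reduce item [X → .] and shift items [P → . ,], [P → . f B], [X → . , P B] — shift-reduce conflict.
I13 contains reduce item [X → .] and shift items [B → . f], [P → . ,], [P → . f B], [X → . , P B] — shift-reduce conflict.
I14 contains reduce item [X → , P B .] and shift item [B → B . f X] — shift-reduce conflict.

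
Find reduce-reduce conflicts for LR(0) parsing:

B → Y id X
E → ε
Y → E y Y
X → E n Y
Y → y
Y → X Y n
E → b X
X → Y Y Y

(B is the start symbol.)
Augment with B' → B and build the canonical LR(0) collection (I0 = CLOSURE({[B' → . B]}), then GOTO on every symbol after a dot until no new states appear). It has 19 states:
  I0: { [B → . Y id X], [B' → . B], [E → . b X], [E → .], [X → . E n Y], [X → . Y Y Y], [Y → . E y Y], [Y → . X Y n], [Y → . y] }  — shift, reduce
  I1: { [B' → B .] }  — accept
  I2: { [X → E . n Y], [Y → E . y Y] }  — shift
  I3: { [E → . b X], [E → .], [X → . E n Y], [X → . Y Y Y], [Y → . E y Y], [Y → . X Y n], [Y → . y], [Y → X . Y n] }  — shift, reduce
  I4: { [B → Y . id X], [E → . b X], [E → .], [X → . E n Y], [X → . Y Y Y], [X → Y . Y Y], [Y → . E y Y], [Y → . X Y n], [Y → . y] }  — shift, reduce
  I5: { [E → . b X], [E → .], [E → b . X], [X → . E n Y], [X → . Y Y Y], [Y → . E y Y], [Y → . X Y n], [Y → . y] }  — shift, reduce
  I6: { [Y → y .] }  — reduce
  I7: { [E → . b X], [E → .], [E → b X .], [X → . E n Y], [X → . Y Y Y], [Y → . E y Y], [Y → . X Y n], [Y → . y], [Y → X . Y n] }  — shift, 2 reduces
  I8: { [E → . b X], [E → .], [X → . E n Y], [X → . Y Y Y], [X → Y . Y Y], [Y → . E y Y], [Y → . X Y n], [Y → . y] }  — shift, reduce
  I9: { [E → . b X], [E → .], [X → . E n Y], [X → . Y Y Y], [X → Y . Y Y], [X → Y Y . Y], [Y → . E y Y], [Y → . X Y n], [Y → . y] }  — shift, reduce
  I10: { [E → . b X], [E → .], [X → . E n Y], [X → . Y Y Y], [X → Y . Y Y], [X → Y Y . Y], [X → Y Y Y .], [Y → . E y Y], [Y → . X Y n], [Y → . y] }  — shift, 2 reduces
  I11: { [E → . b X], [E → .], [X → . E n Y], [X → . Y Y Y], [X → Y . Y Y], [Y → . E y Y], [Y → . X Y n], [Y → . y], [Y → X Y . n] }  — shift, reduce
  I12: { [Y → X Y n .] }  — reduce
  I13: { [B → Y id . X], [E → . b X], [E → .], [X → . E n Y], [X → . Y Y Y], [Y → . E y Y], [Y → . X Y n], [Y → . y] }  — shift, reduce
  I14: { [B → Y id X .], [E → . b X], [E → .], [X → . E n Y], [X → . Y Y Y], [Y → . E y Y], [Y → . X Y n], [Y → . y], [Y → X . Y n] }  — shift, 2 reduces
  I15: { [E → . b X], [E → .], [X → . E n Y], [X → . Y Y Y], [X → E n . Y], [Y → . E y Y], [Y → . X Y n], [Y → . y] }  — shift, reduce
  I16: { [E → . b X], [E → .], [X → . E n Y], [X → . Y Y Y], [Y → . E y Y], [Y → . X Y n], [Y → . y], [Y → E y . Y] }  — shift, reduce
  I17: { [E → . b X], [E → .], [X → . E n Y], [X → . Y Y Y], [X → Y . Y Y], [Y → . E y Y], [Y → . X Y n], [Y → . y], [Y → E y Y .] }  — shift, 2 reduces
  I18: { [E → . b X], [E → .], [X → . E n Y], [X → . Y Y Y], [X → E n Y .], [X → Y . Y Y], [Y → . E y Y], [Y → . X Y n], [Y → . y] }  — shift, 2 reduces

I7 contains complete items [E → .], [E → b X .] — reduce-reduce conflict.
I10 contains complete items [E → .], [X → Y Y Y .] — reduce-reduce conflict.
I14 contains complete items [B → Y id X .], [E → .] — reduce-reduce conflict.
I17 contains complete items [E → .], [Y → E y Y .] — reduce-reduce conflict.
I18 contains complete items [E → .], [X → E n Y .] — reduce-reduce conflict.

Answer: Yes — I7: [E → .] vs [E → b X .]; I10: [E → .] vs [X → Y Y Y .]; I14: [B → Y id X .] vs [E → .]; I17: [E → .] vs [Y → E y Y .]; I18: [E → .] vs [X → E n Y .]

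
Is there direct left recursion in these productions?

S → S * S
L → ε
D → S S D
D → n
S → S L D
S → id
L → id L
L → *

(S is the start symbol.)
Direct left recursion occurs when N → N α for some non-terminal N (the right-hand side begins with the left-hand side itself).

S → S * S: LEFT RECURSIVE (starts with S)
L → ε: starts with ε
D → S S D: starts with S
D → n: starts with n
S → S L D: LEFT RECURSIVE (starts with S)
S → id: starts with id
L → id L: starts with id
L → *: starts with '*'

The grammar has direct left recursion on: S.

Answer: Yes, S is left-recursive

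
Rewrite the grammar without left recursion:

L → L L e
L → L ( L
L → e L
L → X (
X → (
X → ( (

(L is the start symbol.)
L → e L L'
L → X ( L'
L' → L e L'
L' → ( L L'
L' → ε
X → (
X → ( (

L is directly left-recursive. The standard transformation for
  A → A α₁ | ... | A α_m | β₁ | ... | β_n
is
  A  → β₁ A' | ... | β_n A'
  A' → α₁ A' | ... | α_m A' | ε

L → e L becomes L → e L L'
L → X ( becomes L → X ( L'
L → L L e becomes L' → L e L'
L → L ( L becomes L' → ( L L'
Add L' → ε

Productions for other non-terminals are unchanged:
  X → (
  X → ( (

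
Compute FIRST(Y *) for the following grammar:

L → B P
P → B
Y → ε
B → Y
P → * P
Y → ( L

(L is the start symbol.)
FIRST sets of the non-terminals involved (from the grammar, by fixed-point iteration):
  FIRST(Y) = { '(', ε }

To compute FIRST(Y *), process the symbols left to right:
Symbol Y is a non-terminal. Add FIRST(Y) \ {ε} = { '(' }
Y is nullable (ε ∈ FIRST(Y)), continue to the next symbol.
Symbol * is a terminal. Add '*' and stop.
FIRST(Y *) = { '(', '*' }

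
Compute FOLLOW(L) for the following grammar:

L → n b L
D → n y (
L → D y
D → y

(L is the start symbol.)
{ $ }

To compute FOLLOW(L), find every occurrence of L on a right-hand side N → α L β: add FIRST(β) \ {ε}, and if β is empty or nullable also add FOLLOW(N). Iterate to a fixed point.

L is the start symbol, so $ ∈ FOLLOW(L).
In L → n b L: L is at the end; this adds FOLLOW(L) to itself — nothing new

Taking the union: FOLLOW(L) = { $ }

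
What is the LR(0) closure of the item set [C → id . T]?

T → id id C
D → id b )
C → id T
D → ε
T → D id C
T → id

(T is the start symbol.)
{ [C → id . T], [D → . id b )], [D → .], [T → . D id C], [T → . id id C], [T → . id] }

Start with: [C → id . T]
  [C → id . T] has the dot before T: add [T → . id id C], [T → . D id C], [T → . id]
  [T → . D id C] has the dot before D: add [D → . id b )], [D → .]
No further items can be added.

CLOSURE = { [C → id . T], [D → . id b )], [D → .], [T → . D id C], [T → . id id C], [T → . id] }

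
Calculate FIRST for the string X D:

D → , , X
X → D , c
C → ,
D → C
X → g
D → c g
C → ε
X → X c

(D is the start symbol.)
{ ',', 'c', 'g' }

FIRST sets of the non-terminals involved (from the grammar, by fixed-point iteration):
  FIRST(X) = { ',', 'c', 'g' }

To compute FIRST(X D), process the symbols left to right:
Symbol X is a non-terminal. Add FIRST(X) \ {ε} = { ',', 'c', 'g' }
X is not nullable (ε ∉ FIRST(X)), so stop here.
FIRST(X D) = { ',', 'c', 'g' }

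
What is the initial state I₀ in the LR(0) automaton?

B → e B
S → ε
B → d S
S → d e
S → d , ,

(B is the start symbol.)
{ [B → . d S], [B → . e B], [B' → . B] }

First, augment the grammar with B' → B
I₀ = CLOSURE({ [B' → . B] }):
  [B' → . B] has the dot before B: add [B → . e B], [B → . d S]
No further items can be added.

I₀ = { [B → . d S], [B → . e B], [B' → . B] }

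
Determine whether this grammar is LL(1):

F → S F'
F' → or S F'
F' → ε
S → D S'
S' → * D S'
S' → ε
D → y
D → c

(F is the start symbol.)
Yes, the grammar is LL(1).

Relevant sets:
  FOLLOW(F') = { $ }
  FOLLOW(S') = { $, 'or' }

For F':
  PREDICT(F' → or S F') = { 'or' }
  PREDICT(F' → ε) = { $ }
For S':
  PREDICT(S' → '*' D S') = { '*' }
  PREDICT(S' → ε) = { $, 'or' }
For D:
  PREDICT(D → y) = { 'y' }
  PREDICT(D → c) = { 'c' }
F, S have a single production, so nothing to check there.

All predict sets are disjoint. The grammar IS LL(1).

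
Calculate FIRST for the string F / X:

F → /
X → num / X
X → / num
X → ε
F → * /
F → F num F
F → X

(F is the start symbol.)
{ '*', '/', 'num' }

FIRST sets of the non-terminals involved (from the grammar, by fixed-point iteration):
  FIRST(F) = { '*', '/', 'num', ε }

To compute FIRST(F / X), process the symbols left to right:
Symbol F is a non-terminal. Add FIRST(F) \ {ε} = { '*', '/', 'num' }
F is nullable (ε ∈ FIRST(F)), continue to the next symbol.
Symbol / is a terminal. Add '/' and stop.
FIRST(F / X) = { '*', '/', 'num' }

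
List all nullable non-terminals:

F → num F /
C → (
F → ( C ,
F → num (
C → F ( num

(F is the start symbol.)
There are no ε-productions, so no non-terminal can derive ε.
No non-terminals are nullable.

Answer: None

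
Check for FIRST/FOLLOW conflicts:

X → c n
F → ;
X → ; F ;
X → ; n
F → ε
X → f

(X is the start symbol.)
Yes. F → ';' with FOLLOW(F) on { ';' }

A FIRST/FOLLOW conflict occurs when a non-terminal N has a nullable alternative N → β (β ⇒* ε) and another alternative N → α with FIRST(α) ∩ FOLLOW(N) ≠ ∅: on such a lookahead the parser cannot decide between expanding α and letting N vanish via β.

Nullable non-terminals: F.

F: nullable alternative(s) F → ε; FOLLOW(F) = { ';' }
  F → ;: FIRST \ {ε} = { ';' } — overlaps FOLLOW(F) on { ';' }: CONFLICT
  F → ε: FIRST \ {ε} = { } — this is the only nullable alternative, skip

X has no nullable alternative, so no FIRST/FOLLOW check is needed there.

So the grammar has 1 FIRST/FOLLOW conflict (marked CONFLICT above).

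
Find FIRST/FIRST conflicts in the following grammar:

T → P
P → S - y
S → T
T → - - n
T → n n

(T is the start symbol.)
FIRST sets of the non-terminals at (or reachable through a nullable prefix from) the front of some alternative:
  FIRST(P) = { '-', 'n' }

Productions for T:
  T → P: FIRST = { '-', 'n' }
  T → - - n: FIRST = { '-' }
  T → n n: FIRST = { 'n' }
P, S have only one production, so no FIRST/FIRST conflict is possible there.

Conflict for T: T → P and T → - - n
  Overlap: { '-' }
Conflict for T: T → P and T → n n
  Overlap: { 'n' }

Answer: Yes. T → P / T → '-' '-' n on { '-' }; T → P / T → n n on { 'n' }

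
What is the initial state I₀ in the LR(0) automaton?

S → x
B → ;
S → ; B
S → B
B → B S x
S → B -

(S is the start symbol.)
First, augment the grammar with S' → S
I₀ = CLOSURE({ [S' → . S] }):
  [S' → . S] has the dot before S: add [S → . x], [S → . ; B], [S → . B], [S → . B -]
  [S → . B] has the dot before B: add [B → . ;], [B → . B S x]
No further items can be added.

I₀ = { [B → . ;], [B → . B S x], [S → . ; B], [S → . B -], [S → . B], [S → . x], [S' → . S] }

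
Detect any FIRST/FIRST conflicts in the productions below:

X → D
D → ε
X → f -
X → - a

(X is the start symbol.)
No FIRST/FIRST conflicts.

FIRST sets of the non-terminals at (or reachable through a nullable prefix from) the front of some alternative:
  FIRST(D) = { ε }

Productions for X:
  X → D: FIRST = { ε }
  X → f -: FIRST = { 'f' }
  X → - a: FIRST = { '-' }
D has only one production, so no FIRST/FIRST conflict is possible there.

All alternatives of each non-terminal have pairwise disjoint FIRST sets.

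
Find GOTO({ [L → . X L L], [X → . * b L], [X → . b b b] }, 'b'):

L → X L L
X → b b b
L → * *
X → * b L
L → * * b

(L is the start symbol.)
GOTO(I, 'b') = CLOSURE({ [A → αX.β] : [A → α.Xβ] ∈ I, X = 'b' })

Items with dot before 'b', with the dot advanced:
  [X → . b b b] → [X → b . b b]
Closure adds nothing (no advanced item has the dot before a non-terminal).

GOTO = { [X → b . b b] }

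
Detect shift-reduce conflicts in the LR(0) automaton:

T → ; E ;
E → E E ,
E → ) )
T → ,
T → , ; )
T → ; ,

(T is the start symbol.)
Augment with T' → T and build the canonical LR(0) collection (I0 = CLOSURE({[T' → . T]}), then GOTO on every symbol after a dot until no new states appear). It has 13 states:
  I0: { [T → . , ; )], [T → . ,], [T → . ; ,], [T → . ; E ;], [T' → . T] }  — shift
  I1: { [T → , . ; )], [T → , .] }  — shift, reduce
  I2: { [E → . ) )], [E → . E E ,], [T → ; . ,], [T → ; . E ;] }  — shift
  I3: { [T' → T .] }  — accept
  I4: { [E → ) . )] }  — shift
  I5: { [T → ; , .] }  — reduce
  I6: { [E → . ) )], [E → . E E ,], [E → E . E ,], [T → ; E . ;] }  — shift
  I7: { [T → ; E ; .] }  — reduce
  I8: { [E → . ) )], [E → . E E ,], [E → E . E ,], [E → E E . ,] }  — shift
  I9: { [E → E E , .] }  — reduce
  I10: { [E → ) ) .] }  — reduce
  I11: { [T → , ; . )] }  — shift
  I12: { [T → , ; ) .] }  — reduce

I1 contains reduce item [T → , .] and shift item [T → , . ; )] — shift-reduce conflict.

Answer: Yes — I1: [T → , .] vs [T → , . ; )]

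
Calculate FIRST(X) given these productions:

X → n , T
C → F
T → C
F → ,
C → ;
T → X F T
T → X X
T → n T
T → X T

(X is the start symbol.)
To compute FIRST(X), examine every production with X on the left-hand side, reading each right-hand side left to right until a non-nullable symbol is reached.

From X → n , T:
  - n is a terminal: add 'n' and stop

Collecting: FIRST(X) = { 'n' }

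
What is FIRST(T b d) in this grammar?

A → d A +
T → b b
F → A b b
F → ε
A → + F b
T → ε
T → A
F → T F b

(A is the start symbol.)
FIRST sets of the non-terminals involved (from the grammar, by fixed-point iteration):
  FIRST(T) = { '+', 'b', 'd', ε }

To compute FIRST(T b d), process the symbols left to right:
Symbol T is a non-terminal. Add FIRST(T) \ {ε} = { '+', 'b', 'd' }
T is nullable (ε ∈ FIRST(T)), continue to the next symbol.
Symbol b is a terminal. Add 'b' and stop.
FIRST(T b d) = { '+', 'b', 'd' }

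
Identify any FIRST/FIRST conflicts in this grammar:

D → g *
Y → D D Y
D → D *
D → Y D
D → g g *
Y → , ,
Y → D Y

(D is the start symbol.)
Yes. D → g '*' / D → D '*' on { 'g' }; D → g '*' / D → Y D on { 'g' }; D → g '*' / D → g g '*' on { 'g' }; D → D '*' / D → Y D on { ',', 'g' }; D → D '*' / D → g g '*' on { 'g' }; D → Y D / D → g g '*' on { 'g' }; Y → D D Y / Y → ',' ',' on { ',' }; Y → D D Y / Y → D Y on { ',', 'g' }; Y → ',' ',' / Y → D Y on { ',' }

A FIRST/FIRST conflict occurs when two productions N → α and N → β for the same non-terminal have FIRST(α) ∩ FIRST(β) ≠ ∅ (with ε ∈ FIRST of a nullable right-hand side, so two nullable alternatives also conflict).

FIRST sets of the non-terminals at (or reachable through a nullable prefix from) the front of some alternative:
  FIRST(D) = { ',', 'g' }
  FIRST(Y) = { ',', 'g' }

Productions for D:
  D → g *: FIRST = { 'g' }
  D → D *: FIRST = { ',', 'g' }
  D → Y D: FIRST = { ',', 'g' }
  D → g g *: FIRST = { 'g' }
Productions for Y:
  Y → D D Y: FIRST = { ',', 'g' }
  Y → , ,: FIRST = { ',' }
  Y → D Y: FIRST = { ',', 'g' }

Conflict for D: D → g * and D → D *
  Overlap: { 'g' }
Conflict for D: D → g * and D → Y D
  Overlap: { 'g' }
Conflict for D: D → g * and D → g g *
  Overlap: { 'g' }
Conflict for D: D → D * and D → Y D
  Overlap: { ',', 'g' }
Conflict for D: D → D * and D → g g *
  Overlap: { 'g' }
Conflict for D: D → Y D and D → g g *
  Overlap: { 'g' }
Conflict for Y: Y → D D Y and Y → , ,
  Overlap: { ',' }
Conflict for Y: Y → D D Y and Y → D Y
  Overlap: { ',', 'g' }
Conflict for Y: Y → , , and Y → D Y
  Overlap: { ',' }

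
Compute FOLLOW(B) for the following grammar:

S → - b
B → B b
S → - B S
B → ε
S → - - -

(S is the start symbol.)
{ '-', 'b' }

To compute FOLLOW(B), find every occurrence of B on a right-hand side N → α B β: add FIRST(β) \ {ε}, and if β is empty or nullable also add FOLLOW(N). Iterate to a fixed point.

In B → B b: B is followed by b, add FIRST(b) \ {ε} = { 'b' }
In S → - B S: B is followed by S, add FIRST(S) \ {ε} = { '-' }

Taking the union: FOLLOW(B) = { '-', 'b' }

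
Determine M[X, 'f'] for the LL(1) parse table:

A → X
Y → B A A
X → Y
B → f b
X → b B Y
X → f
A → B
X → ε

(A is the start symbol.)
To find M[X, 'f'], we find productions for X where 'f' is in the predict set (PREDICT(N → α) = (FIRST(α) \ {ε}) ∪ (FOLLOW(N) if α ⇒* ε)).

Relevant sets:
  FIRST(Y) = { 'f' }
  FOLLOW(X) = { $, 'b', 'f' }

X → Y: PREDICT = { 'f' }
  'f' is in predict set, so this production goes in M[X, 'f']
X → b B Y: PREDICT = { 'b' }
X → f: PREDICT = { 'f' }
  'f' is in predict set, so this production goes in M[X, 'f']
X → ε: PREDICT = { $, 'b', 'f' }
  'f' is in predict set, so this production goes in M[X, 'f']

M[X, 'f'] = X → Y, X → f, X → ε  (a multiply-defined cell — the grammar is not LL(1))

Answer: X → Y, X → f, X → ε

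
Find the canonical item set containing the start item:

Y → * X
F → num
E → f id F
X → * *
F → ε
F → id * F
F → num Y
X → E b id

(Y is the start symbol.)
First, augment the grammar with Y' → Y
I₀ = CLOSURE({ [Y' → . Y] }):
  [Y' → . Y] has the dot before Y: add [Y → . * X]
No further items can be added.

I₀ = { [Y → . * X], [Y' → . Y] }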